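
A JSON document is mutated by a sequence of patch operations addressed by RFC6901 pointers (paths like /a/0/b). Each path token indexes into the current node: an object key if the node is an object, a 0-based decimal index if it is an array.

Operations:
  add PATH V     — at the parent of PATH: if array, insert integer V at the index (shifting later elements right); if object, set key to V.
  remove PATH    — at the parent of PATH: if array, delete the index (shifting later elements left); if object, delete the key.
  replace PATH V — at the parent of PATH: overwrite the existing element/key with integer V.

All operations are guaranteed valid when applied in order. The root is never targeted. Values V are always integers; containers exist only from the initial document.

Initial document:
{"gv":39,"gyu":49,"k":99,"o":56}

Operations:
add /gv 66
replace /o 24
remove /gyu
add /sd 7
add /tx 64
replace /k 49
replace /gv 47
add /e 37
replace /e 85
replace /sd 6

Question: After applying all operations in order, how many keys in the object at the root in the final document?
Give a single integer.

Answer: 6

Derivation:
After op 1 (add /gv 66): {"gv":66,"gyu":49,"k":99,"o":56}
After op 2 (replace /o 24): {"gv":66,"gyu":49,"k":99,"o":24}
After op 3 (remove /gyu): {"gv":66,"k":99,"o":24}
After op 4 (add /sd 7): {"gv":66,"k":99,"o":24,"sd":7}
After op 5 (add /tx 64): {"gv":66,"k":99,"o":24,"sd":7,"tx":64}
After op 6 (replace /k 49): {"gv":66,"k":49,"o":24,"sd":7,"tx":64}
After op 7 (replace /gv 47): {"gv":47,"k":49,"o":24,"sd":7,"tx":64}
After op 8 (add /e 37): {"e":37,"gv":47,"k":49,"o":24,"sd":7,"tx":64}
After op 9 (replace /e 85): {"e":85,"gv":47,"k":49,"o":24,"sd":7,"tx":64}
After op 10 (replace /sd 6): {"e":85,"gv":47,"k":49,"o":24,"sd":6,"tx":64}
Size at the root: 6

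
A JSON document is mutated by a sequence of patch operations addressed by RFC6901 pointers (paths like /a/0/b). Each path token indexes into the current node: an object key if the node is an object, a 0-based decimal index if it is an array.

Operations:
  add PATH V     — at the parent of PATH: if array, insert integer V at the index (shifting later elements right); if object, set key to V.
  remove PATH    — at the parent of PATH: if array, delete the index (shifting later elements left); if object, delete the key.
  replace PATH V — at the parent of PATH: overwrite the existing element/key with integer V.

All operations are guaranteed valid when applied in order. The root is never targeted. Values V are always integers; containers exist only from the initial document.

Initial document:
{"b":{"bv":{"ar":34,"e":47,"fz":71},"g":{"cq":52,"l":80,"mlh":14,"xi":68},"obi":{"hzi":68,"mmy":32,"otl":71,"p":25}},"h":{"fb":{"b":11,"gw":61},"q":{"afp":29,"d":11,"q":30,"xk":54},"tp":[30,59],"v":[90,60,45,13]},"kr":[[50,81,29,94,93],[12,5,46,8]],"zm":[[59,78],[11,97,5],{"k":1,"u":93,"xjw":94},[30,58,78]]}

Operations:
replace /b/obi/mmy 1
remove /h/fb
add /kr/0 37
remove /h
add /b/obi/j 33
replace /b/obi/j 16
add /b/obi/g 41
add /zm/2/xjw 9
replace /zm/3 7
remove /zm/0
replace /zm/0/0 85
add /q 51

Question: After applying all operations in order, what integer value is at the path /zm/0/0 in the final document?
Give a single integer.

Answer: 85

Derivation:
After op 1 (replace /b/obi/mmy 1): {"b":{"bv":{"ar":34,"e":47,"fz":71},"g":{"cq":52,"l":80,"mlh":14,"xi":68},"obi":{"hzi":68,"mmy":1,"otl":71,"p":25}},"h":{"fb":{"b":11,"gw":61},"q":{"afp":29,"d":11,"q":30,"xk":54},"tp":[30,59],"v":[90,60,45,13]},"kr":[[50,81,29,94,93],[12,5,46,8]],"zm":[[59,78],[11,97,5],{"k":1,"u":93,"xjw":94},[30,58,78]]}
After op 2 (remove /h/fb): {"b":{"bv":{"ar":34,"e":47,"fz":71},"g":{"cq":52,"l":80,"mlh":14,"xi":68},"obi":{"hzi":68,"mmy":1,"otl":71,"p":25}},"h":{"q":{"afp":29,"d":11,"q":30,"xk":54},"tp":[30,59],"v":[90,60,45,13]},"kr":[[50,81,29,94,93],[12,5,46,8]],"zm":[[59,78],[11,97,5],{"k":1,"u":93,"xjw":94},[30,58,78]]}
After op 3 (add /kr/0 37): {"b":{"bv":{"ar":34,"e":47,"fz":71},"g":{"cq":52,"l":80,"mlh":14,"xi":68},"obi":{"hzi":68,"mmy":1,"otl":71,"p":25}},"h":{"q":{"afp":29,"d":11,"q":30,"xk":54},"tp":[30,59],"v":[90,60,45,13]},"kr":[37,[50,81,29,94,93],[12,5,46,8]],"zm":[[59,78],[11,97,5],{"k":1,"u":93,"xjw":94},[30,58,78]]}
After op 4 (remove /h): {"b":{"bv":{"ar":34,"e":47,"fz":71},"g":{"cq":52,"l":80,"mlh":14,"xi":68},"obi":{"hzi":68,"mmy":1,"otl":71,"p":25}},"kr":[37,[50,81,29,94,93],[12,5,46,8]],"zm":[[59,78],[11,97,5],{"k":1,"u":93,"xjw":94},[30,58,78]]}
After op 5 (add /b/obi/j 33): {"b":{"bv":{"ar":34,"e":47,"fz":71},"g":{"cq":52,"l":80,"mlh":14,"xi":68},"obi":{"hzi":68,"j":33,"mmy":1,"otl":71,"p":25}},"kr":[37,[50,81,29,94,93],[12,5,46,8]],"zm":[[59,78],[11,97,5],{"k":1,"u":93,"xjw":94},[30,58,78]]}
After op 6 (replace /b/obi/j 16): {"b":{"bv":{"ar":34,"e":47,"fz":71},"g":{"cq":52,"l":80,"mlh":14,"xi":68},"obi":{"hzi":68,"j":16,"mmy":1,"otl":71,"p":25}},"kr":[37,[50,81,29,94,93],[12,5,46,8]],"zm":[[59,78],[11,97,5],{"k":1,"u":93,"xjw":94},[30,58,78]]}
After op 7 (add /b/obi/g 41): {"b":{"bv":{"ar":34,"e":47,"fz":71},"g":{"cq":52,"l":80,"mlh":14,"xi":68},"obi":{"g":41,"hzi":68,"j":16,"mmy":1,"otl":71,"p":25}},"kr":[37,[50,81,29,94,93],[12,5,46,8]],"zm":[[59,78],[11,97,5],{"k":1,"u":93,"xjw":94},[30,58,78]]}
After op 8 (add /zm/2/xjw 9): {"b":{"bv":{"ar":34,"e":47,"fz":71},"g":{"cq":52,"l":80,"mlh":14,"xi":68},"obi":{"g":41,"hzi":68,"j":16,"mmy":1,"otl":71,"p":25}},"kr":[37,[50,81,29,94,93],[12,5,46,8]],"zm":[[59,78],[11,97,5],{"k":1,"u":93,"xjw":9},[30,58,78]]}
After op 9 (replace /zm/3 7): {"b":{"bv":{"ar":34,"e":47,"fz":71},"g":{"cq":52,"l":80,"mlh":14,"xi":68},"obi":{"g":41,"hzi":68,"j":16,"mmy":1,"otl":71,"p":25}},"kr":[37,[50,81,29,94,93],[12,5,46,8]],"zm":[[59,78],[11,97,5],{"k":1,"u":93,"xjw":9},7]}
After op 10 (remove /zm/0): {"b":{"bv":{"ar":34,"e":47,"fz":71},"g":{"cq":52,"l":80,"mlh":14,"xi":68},"obi":{"g":41,"hzi":68,"j":16,"mmy":1,"otl":71,"p":25}},"kr":[37,[50,81,29,94,93],[12,5,46,8]],"zm":[[11,97,5],{"k":1,"u":93,"xjw":9},7]}
After op 11 (replace /zm/0/0 85): {"b":{"bv":{"ar":34,"e":47,"fz":71},"g":{"cq":52,"l":80,"mlh":14,"xi":68},"obi":{"g":41,"hzi":68,"j":16,"mmy":1,"otl":71,"p":25}},"kr":[37,[50,81,29,94,93],[12,5,46,8]],"zm":[[85,97,5],{"k":1,"u":93,"xjw":9},7]}
After op 12 (add /q 51): {"b":{"bv":{"ar":34,"e":47,"fz":71},"g":{"cq":52,"l":80,"mlh":14,"xi":68},"obi":{"g":41,"hzi":68,"j":16,"mmy":1,"otl":71,"p":25}},"kr":[37,[50,81,29,94,93],[12,5,46,8]],"q":51,"zm":[[85,97,5],{"k":1,"u":93,"xjw":9},7]}
Value at /zm/0/0: 85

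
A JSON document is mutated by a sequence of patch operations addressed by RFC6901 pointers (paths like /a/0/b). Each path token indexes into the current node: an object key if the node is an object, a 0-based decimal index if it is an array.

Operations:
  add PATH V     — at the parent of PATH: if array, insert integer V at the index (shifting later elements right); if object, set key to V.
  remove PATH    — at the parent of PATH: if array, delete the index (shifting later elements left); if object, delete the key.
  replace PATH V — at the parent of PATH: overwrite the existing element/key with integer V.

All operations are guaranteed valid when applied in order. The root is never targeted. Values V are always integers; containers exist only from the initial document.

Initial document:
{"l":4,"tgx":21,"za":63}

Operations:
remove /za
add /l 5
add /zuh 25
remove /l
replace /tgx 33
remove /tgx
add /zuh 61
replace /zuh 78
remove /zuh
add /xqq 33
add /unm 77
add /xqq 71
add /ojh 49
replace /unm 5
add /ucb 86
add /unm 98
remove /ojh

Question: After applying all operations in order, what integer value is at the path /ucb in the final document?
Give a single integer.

After op 1 (remove /za): {"l":4,"tgx":21}
After op 2 (add /l 5): {"l":5,"tgx":21}
After op 3 (add /zuh 25): {"l":5,"tgx":21,"zuh":25}
After op 4 (remove /l): {"tgx":21,"zuh":25}
After op 5 (replace /tgx 33): {"tgx":33,"zuh":25}
After op 6 (remove /tgx): {"zuh":25}
After op 7 (add /zuh 61): {"zuh":61}
After op 8 (replace /zuh 78): {"zuh":78}
After op 9 (remove /zuh): {}
After op 10 (add /xqq 33): {"xqq":33}
After op 11 (add /unm 77): {"unm":77,"xqq":33}
After op 12 (add /xqq 71): {"unm":77,"xqq":71}
After op 13 (add /ojh 49): {"ojh":49,"unm":77,"xqq":71}
After op 14 (replace /unm 5): {"ojh":49,"unm":5,"xqq":71}
After op 15 (add /ucb 86): {"ojh":49,"ucb":86,"unm":5,"xqq":71}
After op 16 (add /unm 98): {"ojh":49,"ucb":86,"unm":98,"xqq":71}
After op 17 (remove /ojh): {"ucb":86,"unm":98,"xqq":71}
Value at /ucb: 86

Answer: 86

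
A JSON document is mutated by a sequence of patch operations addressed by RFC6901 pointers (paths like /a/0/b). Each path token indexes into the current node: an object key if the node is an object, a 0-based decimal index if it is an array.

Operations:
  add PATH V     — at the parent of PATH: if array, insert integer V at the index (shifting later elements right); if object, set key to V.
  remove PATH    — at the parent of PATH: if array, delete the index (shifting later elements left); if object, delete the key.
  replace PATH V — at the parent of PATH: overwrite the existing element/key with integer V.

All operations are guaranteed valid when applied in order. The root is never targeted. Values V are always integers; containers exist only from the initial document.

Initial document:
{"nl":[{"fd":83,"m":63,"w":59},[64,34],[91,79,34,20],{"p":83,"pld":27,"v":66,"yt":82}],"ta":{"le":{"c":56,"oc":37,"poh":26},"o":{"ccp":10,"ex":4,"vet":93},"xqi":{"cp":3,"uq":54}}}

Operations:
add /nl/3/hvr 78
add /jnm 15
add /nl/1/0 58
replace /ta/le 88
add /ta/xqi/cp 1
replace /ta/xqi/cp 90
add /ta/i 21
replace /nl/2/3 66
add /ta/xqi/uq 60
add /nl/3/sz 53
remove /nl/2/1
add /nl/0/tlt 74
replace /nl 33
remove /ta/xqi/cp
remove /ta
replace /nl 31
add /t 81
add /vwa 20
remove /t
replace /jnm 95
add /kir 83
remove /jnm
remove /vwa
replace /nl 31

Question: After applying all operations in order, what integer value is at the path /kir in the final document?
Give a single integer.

After op 1 (add /nl/3/hvr 78): {"nl":[{"fd":83,"m":63,"w":59},[64,34],[91,79,34,20],{"hvr":78,"p":83,"pld":27,"v":66,"yt":82}],"ta":{"le":{"c":56,"oc":37,"poh":26},"o":{"ccp":10,"ex":4,"vet":93},"xqi":{"cp":3,"uq":54}}}
After op 2 (add /jnm 15): {"jnm":15,"nl":[{"fd":83,"m":63,"w":59},[64,34],[91,79,34,20],{"hvr":78,"p":83,"pld":27,"v":66,"yt":82}],"ta":{"le":{"c":56,"oc":37,"poh":26},"o":{"ccp":10,"ex":4,"vet":93},"xqi":{"cp":3,"uq":54}}}
After op 3 (add /nl/1/0 58): {"jnm":15,"nl":[{"fd":83,"m":63,"w":59},[58,64,34],[91,79,34,20],{"hvr":78,"p":83,"pld":27,"v":66,"yt":82}],"ta":{"le":{"c":56,"oc":37,"poh":26},"o":{"ccp":10,"ex":4,"vet":93},"xqi":{"cp":3,"uq":54}}}
After op 4 (replace /ta/le 88): {"jnm":15,"nl":[{"fd":83,"m":63,"w":59},[58,64,34],[91,79,34,20],{"hvr":78,"p":83,"pld":27,"v":66,"yt":82}],"ta":{"le":88,"o":{"ccp":10,"ex":4,"vet":93},"xqi":{"cp":3,"uq":54}}}
After op 5 (add /ta/xqi/cp 1): {"jnm":15,"nl":[{"fd":83,"m":63,"w":59},[58,64,34],[91,79,34,20],{"hvr":78,"p":83,"pld":27,"v":66,"yt":82}],"ta":{"le":88,"o":{"ccp":10,"ex":4,"vet":93},"xqi":{"cp":1,"uq":54}}}
After op 6 (replace /ta/xqi/cp 90): {"jnm":15,"nl":[{"fd":83,"m":63,"w":59},[58,64,34],[91,79,34,20],{"hvr":78,"p":83,"pld":27,"v":66,"yt":82}],"ta":{"le":88,"o":{"ccp":10,"ex":4,"vet":93},"xqi":{"cp":90,"uq":54}}}
After op 7 (add /ta/i 21): {"jnm":15,"nl":[{"fd":83,"m":63,"w":59},[58,64,34],[91,79,34,20],{"hvr":78,"p":83,"pld":27,"v":66,"yt":82}],"ta":{"i":21,"le":88,"o":{"ccp":10,"ex":4,"vet":93},"xqi":{"cp":90,"uq":54}}}
After op 8 (replace /nl/2/3 66): {"jnm":15,"nl":[{"fd":83,"m":63,"w":59},[58,64,34],[91,79,34,66],{"hvr":78,"p":83,"pld":27,"v":66,"yt":82}],"ta":{"i":21,"le":88,"o":{"ccp":10,"ex":4,"vet":93},"xqi":{"cp":90,"uq":54}}}
After op 9 (add /ta/xqi/uq 60): {"jnm":15,"nl":[{"fd":83,"m":63,"w":59},[58,64,34],[91,79,34,66],{"hvr":78,"p":83,"pld":27,"v":66,"yt":82}],"ta":{"i":21,"le":88,"o":{"ccp":10,"ex":4,"vet":93},"xqi":{"cp":90,"uq":60}}}
After op 10 (add /nl/3/sz 53): {"jnm":15,"nl":[{"fd":83,"m":63,"w":59},[58,64,34],[91,79,34,66],{"hvr":78,"p":83,"pld":27,"sz":53,"v":66,"yt":82}],"ta":{"i":21,"le":88,"o":{"ccp":10,"ex":4,"vet":93},"xqi":{"cp":90,"uq":60}}}
After op 11 (remove /nl/2/1): {"jnm":15,"nl":[{"fd":83,"m":63,"w":59},[58,64,34],[91,34,66],{"hvr":78,"p":83,"pld":27,"sz":53,"v":66,"yt":82}],"ta":{"i":21,"le":88,"o":{"ccp":10,"ex":4,"vet":93},"xqi":{"cp":90,"uq":60}}}
After op 12 (add /nl/0/tlt 74): {"jnm":15,"nl":[{"fd":83,"m":63,"tlt":74,"w":59},[58,64,34],[91,34,66],{"hvr":78,"p":83,"pld":27,"sz":53,"v":66,"yt":82}],"ta":{"i":21,"le":88,"o":{"ccp":10,"ex":4,"vet":93},"xqi":{"cp":90,"uq":60}}}
After op 13 (replace /nl 33): {"jnm":15,"nl":33,"ta":{"i":21,"le":88,"o":{"ccp":10,"ex":4,"vet":93},"xqi":{"cp":90,"uq":60}}}
After op 14 (remove /ta/xqi/cp): {"jnm":15,"nl":33,"ta":{"i":21,"le":88,"o":{"ccp":10,"ex":4,"vet":93},"xqi":{"uq":60}}}
After op 15 (remove /ta): {"jnm":15,"nl":33}
After op 16 (replace /nl 31): {"jnm":15,"nl":31}
After op 17 (add /t 81): {"jnm":15,"nl":31,"t":81}
After op 18 (add /vwa 20): {"jnm":15,"nl":31,"t":81,"vwa":20}
After op 19 (remove /t): {"jnm":15,"nl":31,"vwa":20}
After op 20 (replace /jnm 95): {"jnm":95,"nl":31,"vwa":20}
After op 21 (add /kir 83): {"jnm":95,"kir":83,"nl":31,"vwa":20}
After op 22 (remove /jnm): {"kir":83,"nl":31,"vwa":20}
After op 23 (remove /vwa): {"kir":83,"nl":31}
After op 24 (replace /nl 31): {"kir":83,"nl":31}
Value at /kir: 83

Answer: 83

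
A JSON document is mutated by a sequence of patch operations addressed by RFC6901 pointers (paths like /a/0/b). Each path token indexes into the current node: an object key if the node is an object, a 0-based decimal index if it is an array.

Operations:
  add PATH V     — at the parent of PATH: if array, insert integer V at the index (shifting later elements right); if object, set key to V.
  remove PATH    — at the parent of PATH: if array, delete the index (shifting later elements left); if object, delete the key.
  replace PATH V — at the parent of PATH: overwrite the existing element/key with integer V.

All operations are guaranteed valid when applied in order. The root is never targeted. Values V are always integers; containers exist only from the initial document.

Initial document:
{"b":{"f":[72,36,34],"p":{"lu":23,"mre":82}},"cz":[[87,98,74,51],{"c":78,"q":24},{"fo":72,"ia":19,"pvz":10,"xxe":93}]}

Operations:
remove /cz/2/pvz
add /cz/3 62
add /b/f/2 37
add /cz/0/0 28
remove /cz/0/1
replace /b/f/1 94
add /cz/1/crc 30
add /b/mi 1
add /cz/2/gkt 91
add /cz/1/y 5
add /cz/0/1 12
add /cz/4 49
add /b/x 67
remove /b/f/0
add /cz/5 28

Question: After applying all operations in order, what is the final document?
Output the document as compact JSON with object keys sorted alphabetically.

Answer: {"b":{"f":[94,37,34],"mi":1,"p":{"lu":23,"mre":82},"x":67},"cz":[[28,12,98,74,51],{"c":78,"crc":30,"q":24,"y":5},{"fo":72,"gkt":91,"ia":19,"xxe":93},62,49,28]}

Derivation:
After op 1 (remove /cz/2/pvz): {"b":{"f":[72,36,34],"p":{"lu":23,"mre":82}},"cz":[[87,98,74,51],{"c":78,"q":24},{"fo":72,"ia":19,"xxe":93}]}
After op 2 (add /cz/3 62): {"b":{"f":[72,36,34],"p":{"lu":23,"mre":82}},"cz":[[87,98,74,51],{"c":78,"q":24},{"fo":72,"ia":19,"xxe":93},62]}
After op 3 (add /b/f/2 37): {"b":{"f":[72,36,37,34],"p":{"lu":23,"mre":82}},"cz":[[87,98,74,51],{"c":78,"q":24},{"fo":72,"ia":19,"xxe":93},62]}
After op 4 (add /cz/0/0 28): {"b":{"f":[72,36,37,34],"p":{"lu":23,"mre":82}},"cz":[[28,87,98,74,51],{"c":78,"q":24},{"fo":72,"ia":19,"xxe":93},62]}
After op 5 (remove /cz/0/1): {"b":{"f":[72,36,37,34],"p":{"lu":23,"mre":82}},"cz":[[28,98,74,51],{"c":78,"q":24},{"fo":72,"ia":19,"xxe":93},62]}
After op 6 (replace /b/f/1 94): {"b":{"f":[72,94,37,34],"p":{"lu":23,"mre":82}},"cz":[[28,98,74,51],{"c":78,"q":24},{"fo":72,"ia":19,"xxe":93},62]}
After op 7 (add /cz/1/crc 30): {"b":{"f":[72,94,37,34],"p":{"lu":23,"mre":82}},"cz":[[28,98,74,51],{"c":78,"crc":30,"q":24},{"fo":72,"ia":19,"xxe":93},62]}
After op 8 (add /b/mi 1): {"b":{"f":[72,94,37,34],"mi":1,"p":{"lu":23,"mre":82}},"cz":[[28,98,74,51],{"c":78,"crc":30,"q":24},{"fo":72,"ia":19,"xxe":93},62]}
After op 9 (add /cz/2/gkt 91): {"b":{"f":[72,94,37,34],"mi":1,"p":{"lu":23,"mre":82}},"cz":[[28,98,74,51],{"c":78,"crc":30,"q":24},{"fo":72,"gkt":91,"ia":19,"xxe":93},62]}
After op 10 (add /cz/1/y 5): {"b":{"f":[72,94,37,34],"mi":1,"p":{"lu":23,"mre":82}},"cz":[[28,98,74,51],{"c":78,"crc":30,"q":24,"y":5},{"fo":72,"gkt":91,"ia":19,"xxe":93},62]}
After op 11 (add /cz/0/1 12): {"b":{"f":[72,94,37,34],"mi":1,"p":{"lu":23,"mre":82}},"cz":[[28,12,98,74,51],{"c":78,"crc":30,"q":24,"y":5},{"fo":72,"gkt":91,"ia":19,"xxe":93},62]}
After op 12 (add /cz/4 49): {"b":{"f":[72,94,37,34],"mi":1,"p":{"lu":23,"mre":82}},"cz":[[28,12,98,74,51],{"c":78,"crc":30,"q":24,"y":5},{"fo":72,"gkt":91,"ia":19,"xxe":93},62,49]}
After op 13 (add /b/x 67): {"b":{"f":[72,94,37,34],"mi":1,"p":{"lu":23,"mre":82},"x":67},"cz":[[28,12,98,74,51],{"c":78,"crc":30,"q":24,"y":5},{"fo":72,"gkt":91,"ia":19,"xxe":93},62,49]}
After op 14 (remove /b/f/0): {"b":{"f":[94,37,34],"mi":1,"p":{"lu":23,"mre":82},"x":67},"cz":[[28,12,98,74,51],{"c":78,"crc":30,"q":24,"y":5},{"fo":72,"gkt":91,"ia":19,"xxe":93},62,49]}
After op 15 (add /cz/5 28): {"b":{"f":[94,37,34],"mi":1,"p":{"lu":23,"mre":82},"x":67},"cz":[[28,12,98,74,51],{"c":78,"crc":30,"q":24,"y":5},{"fo":72,"gkt":91,"ia":19,"xxe":93},62,49,28]}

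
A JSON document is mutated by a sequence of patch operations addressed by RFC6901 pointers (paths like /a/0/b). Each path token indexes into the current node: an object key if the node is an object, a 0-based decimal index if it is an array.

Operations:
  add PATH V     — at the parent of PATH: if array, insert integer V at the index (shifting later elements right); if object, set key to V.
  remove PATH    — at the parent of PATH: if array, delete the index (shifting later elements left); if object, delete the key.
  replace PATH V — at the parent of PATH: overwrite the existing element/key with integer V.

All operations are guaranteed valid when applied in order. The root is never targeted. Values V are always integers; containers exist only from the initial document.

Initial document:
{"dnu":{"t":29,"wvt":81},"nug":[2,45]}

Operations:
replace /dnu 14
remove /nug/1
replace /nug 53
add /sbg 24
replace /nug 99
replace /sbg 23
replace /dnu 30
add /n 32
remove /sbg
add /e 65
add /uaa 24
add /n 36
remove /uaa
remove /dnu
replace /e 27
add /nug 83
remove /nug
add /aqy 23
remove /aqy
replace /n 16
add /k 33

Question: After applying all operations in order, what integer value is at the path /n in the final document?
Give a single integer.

Answer: 16

Derivation:
After op 1 (replace /dnu 14): {"dnu":14,"nug":[2,45]}
After op 2 (remove /nug/1): {"dnu":14,"nug":[2]}
After op 3 (replace /nug 53): {"dnu":14,"nug":53}
After op 4 (add /sbg 24): {"dnu":14,"nug":53,"sbg":24}
After op 5 (replace /nug 99): {"dnu":14,"nug":99,"sbg":24}
After op 6 (replace /sbg 23): {"dnu":14,"nug":99,"sbg":23}
After op 7 (replace /dnu 30): {"dnu":30,"nug":99,"sbg":23}
After op 8 (add /n 32): {"dnu":30,"n":32,"nug":99,"sbg":23}
After op 9 (remove /sbg): {"dnu":30,"n":32,"nug":99}
After op 10 (add /e 65): {"dnu":30,"e":65,"n":32,"nug":99}
After op 11 (add /uaa 24): {"dnu":30,"e":65,"n":32,"nug":99,"uaa":24}
After op 12 (add /n 36): {"dnu":30,"e":65,"n":36,"nug":99,"uaa":24}
After op 13 (remove /uaa): {"dnu":30,"e":65,"n":36,"nug":99}
After op 14 (remove /dnu): {"e":65,"n":36,"nug":99}
After op 15 (replace /e 27): {"e":27,"n":36,"nug":99}
After op 16 (add /nug 83): {"e":27,"n":36,"nug":83}
After op 17 (remove /nug): {"e":27,"n":36}
After op 18 (add /aqy 23): {"aqy":23,"e":27,"n":36}
After op 19 (remove /aqy): {"e":27,"n":36}
After op 20 (replace /n 16): {"e":27,"n":16}
After op 21 (add /k 33): {"e":27,"k":33,"n":16}
Value at /n: 16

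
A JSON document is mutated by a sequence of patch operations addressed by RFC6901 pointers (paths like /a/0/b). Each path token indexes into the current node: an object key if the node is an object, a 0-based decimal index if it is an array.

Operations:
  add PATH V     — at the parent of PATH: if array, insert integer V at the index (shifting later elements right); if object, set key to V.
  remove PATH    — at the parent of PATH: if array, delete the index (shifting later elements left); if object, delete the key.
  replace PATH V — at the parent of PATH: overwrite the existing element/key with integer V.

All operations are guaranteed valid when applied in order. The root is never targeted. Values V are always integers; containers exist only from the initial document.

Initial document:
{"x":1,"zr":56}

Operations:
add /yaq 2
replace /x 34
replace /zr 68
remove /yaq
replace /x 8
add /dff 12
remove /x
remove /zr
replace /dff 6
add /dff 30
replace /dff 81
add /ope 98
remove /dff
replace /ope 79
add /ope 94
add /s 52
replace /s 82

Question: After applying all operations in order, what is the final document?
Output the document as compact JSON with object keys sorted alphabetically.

After op 1 (add /yaq 2): {"x":1,"yaq":2,"zr":56}
After op 2 (replace /x 34): {"x":34,"yaq":2,"zr":56}
After op 3 (replace /zr 68): {"x":34,"yaq":2,"zr":68}
After op 4 (remove /yaq): {"x":34,"zr":68}
After op 5 (replace /x 8): {"x":8,"zr":68}
After op 6 (add /dff 12): {"dff":12,"x":8,"zr":68}
After op 7 (remove /x): {"dff":12,"zr":68}
After op 8 (remove /zr): {"dff":12}
After op 9 (replace /dff 6): {"dff":6}
After op 10 (add /dff 30): {"dff":30}
After op 11 (replace /dff 81): {"dff":81}
After op 12 (add /ope 98): {"dff":81,"ope":98}
After op 13 (remove /dff): {"ope":98}
After op 14 (replace /ope 79): {"ope":79}
After op 15 (add /ope 94): {"ope":94}
After op 16 (add /s 52): {"ope":94,"s":52}
After op 17 (replace /s 82): {"ope":94,"s":82}

Answer: {"ope":94,"s":82}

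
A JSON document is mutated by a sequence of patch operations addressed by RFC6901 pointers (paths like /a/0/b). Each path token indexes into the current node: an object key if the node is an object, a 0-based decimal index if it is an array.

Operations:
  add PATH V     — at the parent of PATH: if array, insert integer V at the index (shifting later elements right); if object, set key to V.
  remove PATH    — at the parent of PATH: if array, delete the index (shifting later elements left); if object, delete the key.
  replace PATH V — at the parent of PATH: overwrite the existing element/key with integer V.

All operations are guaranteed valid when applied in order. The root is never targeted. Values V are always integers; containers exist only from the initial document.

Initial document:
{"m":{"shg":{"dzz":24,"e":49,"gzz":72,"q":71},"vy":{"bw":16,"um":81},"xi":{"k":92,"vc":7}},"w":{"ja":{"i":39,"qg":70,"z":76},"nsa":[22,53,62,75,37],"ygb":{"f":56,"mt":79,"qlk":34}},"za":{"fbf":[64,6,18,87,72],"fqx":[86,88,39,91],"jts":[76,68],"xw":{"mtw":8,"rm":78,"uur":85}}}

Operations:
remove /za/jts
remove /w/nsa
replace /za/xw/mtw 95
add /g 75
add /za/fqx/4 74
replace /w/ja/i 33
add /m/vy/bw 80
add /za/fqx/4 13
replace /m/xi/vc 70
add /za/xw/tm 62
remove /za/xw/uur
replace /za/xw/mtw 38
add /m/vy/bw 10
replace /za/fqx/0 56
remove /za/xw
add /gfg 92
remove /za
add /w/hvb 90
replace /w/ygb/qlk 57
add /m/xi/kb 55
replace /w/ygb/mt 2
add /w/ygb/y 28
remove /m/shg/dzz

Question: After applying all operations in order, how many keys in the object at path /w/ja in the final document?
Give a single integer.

Answer: 3

Derivation:
After op 1 (remove /za/jts): {"m":{"shg":{"dzz":24,"e":49,"gzz":72,"q":71},"vy":{"bw":16,"um":81},"xi":{"k":92,"vc":7}},"w":{"ja":{"i":39,"qg":70,"z":76},"nsa":[22,53,62,75,37],"ygb":{"f":56,"mt":79,"qlk":34}},"za":{"fbf":[64,6,18,87,72],"fqx":[86,88,39,91],"xw":{"mtw":8,"rm":78,"uur":85}}}
After op 2 (remove /w/nsa): {"m":{"shg":{"dzz":24,"e":49,"gzz":72,"q":71},"vy":{"bw":16,"um":81},"xi":{"k":92,"vc":7}},"w":{"ja":{"i":39,"qg":70,"z":76},"ygb":{"f":56,"mt":79,"qlk":34}},"za":{"fbf":[64,6,18,87,72],"fqx":[86,88,39,91],"xw":{"mtw":8,"rm":78,"uur":85}}}
After op 3 (replace /za/xw/mtw 95): {"m":{"shg":{"dzz":24,"e":49,"gzz":72,"q":71},"vy":{"bw":16,"um":81},"xi":{"k":92,"vc":7}},"w":{"ja":{"i":39,"qg":70,"z":76},"ygb":{"f":56,"mt":79,"qlk":34}},"za":{"fbf":[64,6,18,87,72],"fqx":[86,88,39,91],"xw":{"mtw":95,"rm":78,"uur":85}}}
After op 4 (add /g 75): {"g":75,"m":{"shg":{"dzz":24,"e":49,"gzz":72,"q":71},"vy":{"bw":16,"um":81},"xi":{"k":92,"vc":7}},"w":{"ja":{"i":39,"qg":70,"z":76},"ygb":{"f":56,"mt":79,"qlk":34}},"za":{"fbf":[64,6,18,87,72],"fqx":[86,88,39,91],"xw":{"mtw":95,"rm":78,"uur":85}}}
After op 5 (add /za/fqx/4 74): {"g":75,"m":{"shg":{"dzz":24,"e":49,"gzz":72,"q":71},"vy":{"bw":16,"um":81},"xi":{"k":92,"vc":7}},"w":{"ja":{"i":39,"qg":70,"z":76},"ygb":{"f":56,"mt":79,"qlk":34}},"za":{"fbf":[64,6,18,87,72],"fqx":[86,88,39,91,74],"xw":{"mtw":95,"rm":78,"uur":85}}}
After op 6 (replace /w/ja/i 33): {"g":75,"m":{"shg":{"dzz":24,"e":49,"gzz":72,"q":71},"vy":{"bw":16,"um":81},"xi":{"k":92,"vc":7}},"w":{"ja":{"i":33,"qg":70,"z":76},"ygb":{"f":56,"mt":79,"qlk":34}},"za":{"fbf":[64,6,18,87,72],"fqx":[86,88,39,91,74],"xw":{"mtw":95,"rm":78,"uur":85}}}
After op 7 (add /m/vy/bw 80): {"g":75,"m":{"shg":{"dzz":24,"e":49,"gzz":72,"q":71},"vy":{"bw":80,"um":81},"xi":{"k":92,"vc":7}},"w":{"ja":{"i":33,"qg":70,"z":76},"ygb":{"f":56,"mt":79,"qlk":34}},"za":{"fbf":[64,6,18,87,72],"fqx":[86,88,39,91,74],"xw":{"mtw":95,"rm":78,"uur":85}}}
After op 8 (add /za/fqx/4 13): {"g":75,"m":{"shg":{"dzz":24,"e":49,"gzz":72,"q":71},"vy":{"bw":80,"um":81},"xi":{"k":92,"vc":7}},"w":{"ja":{"i":33,"qg":70,"z":76},"ygb":{"f":56,"mt":79,"qlk":34}},"za":{"fbf":[64,6,18,87,72],"fqx":[86,88,39,91,13,74],"xw":{"mtw":95,"rm":78,"uur":85}}}
After op 9 (replace /m/xi/vc 70): {"g":75,"m":{"shg":{"dzz":24,"e":49,"gzz":72,"q":71},"vy":{"bw":80,"um":81},"xi":{"k":92,"vc":70}},"w":{"ja":{"i":33,"qg":70,"z":76},"ygb":{"f":56,"mt":79,"qlk":34}},"za":{"fbf":[64,6,18,87,72],"fqx":[86,88,39,91,13,74],"xw":{"mtw":95,"rm":78,"uur":85}}}
After op 10 (add /za/xw/tm 62): {"g":75,"m":{"shg":{"dzz":24,"e":49,"gzz":72,"q":71},"vy":{"bw":80,"um":81},"xi":{"k":92,"vc":70}},"w":{"ja":{"i":33,"qg":70,"z":76},"ygb":{"f":56,"mt":79,"qlk":34}},"za":{"fbf":[64,6,18,87,72],"fqx":[86,88,39,91,13,74],"xw":{"mtw":95,"rm":78,"tm":62,"uur":85}}}
After op 11 (remove /za/xw/uur): {"g":75,"m":{"shg":{"dzz":24,"e":49,"gzz":72,"q":71},"vy":{"bw":80,"um":81},"xi":{"k":92,"vc":70}},"w":{"ja":{"i":33,"qg":70,"z":76},"ygb":{"f":56,"mt":79,"qlk":34}},"za":{"fbf":[64,6,18,87,72],"fqx":[86,88,39,91,13,74],"xw":{"mtw":95,"rm":78,"tm":62}}}
After op 12 (replace /za/xw/mtw 38): {"g":75,"m":{"shg":{"dzz":24,"e":49,"gzz":72,"q":71},"vy":{"bw":80,"um":81},"xi":{"k":92,"vc":70}},"w":{"ja":{"i":33,"qg":70,"z":76},"ygb":{"f":56,"mt":79,"qlk":34}},"za":{"fbf":[64,6,18,87,72],"fqx":[86,88,39,91,13,74],"xw":{"mtw":38,"rm":78,"tm":62}}}
After op 13 (add /m/vy/bw 10): {"g":75,"m":{"shg":{"dzz":24,"e":49,"gzz":72,"q":71},"vy":{"bw":10,"um":81},"xi":{"k":92,"vc":70}},"w":{"ja":{"i":33,"qg":70,"z":76},"ygb":{"f":56,"mt":79,"qlk":34}},"za":{"fbf":[64,6,18,87,72],"fqx":[86,88,39,91,13,74],"xw":{"mtw":38,"rm":78,"tm":62}}}
After op 14 (replace /za/fqx/0 56): {"g":75,"m":{"shg":{"dzz":24,"e":49,"gzz":72,"q":71},"vy":{"bw":10,"um":81},"xi":{"k":92,"vc":70}},"w":{"ja":{"i":33,"qg":70,"z":76},"ygb":{"f":56,"mt":79,"qlk":34}},"za":{"fbf":[64,6,18,87,72],"fqx":[56,88,39,91,13,74],"xw":{"mtw":38,"rm":78,"tm":62}}}
After op 15 (remove /za/xw): {"g":75,"m":{"shg":{"dzz":24,"e":49,"gzz":72,"q":71},"vy":{"bw":10,"um":81},"xi":{"k":92,"vc":70}},"w":{"ja":{"i":33,"qg":70,"z":76},"ygb":{"f":56,"mt":79,"qlk":34}},"za":{"fbf":[64,6,18,87,72],"fqx":[56,88,39,91,13,74]}}
After op 16 (add /gfg 92): {"g":75,"gfg":92,"m":{"shg":{"dzz":24,"e":49,"gzz":72,"q":71},"vy":{"bw":10,"um":81},"xi":{"k":92,"vc":70}},"w":{"ja":{"i":33,"qg":70,"z":76},"ygb":{"f":56,"mt":79,"qlk":34}},"za":{"fbf":[64,6,18,87,72],"fqx":[56,88,39,91,13,74]}}
After op 17 (remove /za): {"g":75,"gfg":92,"m":{"shg":{"dzz":24,"e":49,"gzz":72,"q":71},"vy":{"bw":10,"um":81},"xi":{"k":92,"vc":70}},"w":{"ja":{"i":33,"qg":70,"z":76},"ygb":{"f":56,"mt":79,"qlk":34}}}
After op 18 (add /w/hvb 90): {"g":75,"gfg":92,"m":{"shg":{"dzz":24,"e":49,"gzz":72,"q":71},"vy":{"bw":10,"um":81},"xi":{"k":92,"vc":70}},"w":{"hvb":90,"ja":{"i":33,"qg":70,"z":76},"ygb":{"f":56,"mt":79,"qlk":34}}}
After op 19 (replace /w/ygb/qlk 57): {"g":75,"gfg":92,"m":{"shg":{"dzz":24,"e":49,"gzz":72,"q":71},"vy":{"bw":10,"um":81},"xi":{"k":92,"vc":70}},"w":{"hvb":90,"ja":{"i":33,"qg":70,"z":76},"ygb":{"f":56,"mt":79,"qlk":57}}}
After op 20 (add /m/xi/kb 55): {"g":75,"gfg":92,"m":{"shg":{"dzz":24,"e":49,"gzz":72,"q":71},"vy":{"bw":10,"um":81},"xi":{"k":92,"kb":55,"vc":70}},"w":{"hvb":90,"ja":{"i":33,"qg":70,"z":76},"ygb":{"f":56,"mt":79,"qlk":57}}}
After op 21 (replace /w/ygb/mt 2): {"g":75,"gfg":92,"m":{"shg":{"dzz":24,"e":49,"gzz":72,"q":71},"vy":{"bw":10,"um":81},"xi":{"k":92,"kb":55,"vc":70}},"w":{"hvb":90,"ja":{"i":33,"qg":70,"z":76},"ygb":{"f":56,"mt":2,"qlk":57}}}
After op 22 (add /w/ygb/y 28): {"g":75,"gfg":92,"m":{"shg":{"dzz":24,"e":49,"gzz":72,"q":71},"vy":{"bw":10,"um":81},"xi":{"k":92,"kb":55,"vc":70}},"w":{"hvb":90,"ja":{"i":33,"qg":70,"z":76},"ygb":{"f":56,"mt":2,"qlk":57,"y":28}}}
After op 23 (remove /m/shg/dzz): {"g":75,"gfg":92,"m":{"shg":{"e":49,"gzz":72,"q":71},"vy":{"bw":10,"um":81},"xi":{"k":92,"kb":55,"vc":70}},"w":{"hvb":90,"ja":{"i":33,"qg":70,"z":76},"ygb":{"f":56,"mt":2,"qlk":57,"y":28}}}
Size at path /w/ja: 3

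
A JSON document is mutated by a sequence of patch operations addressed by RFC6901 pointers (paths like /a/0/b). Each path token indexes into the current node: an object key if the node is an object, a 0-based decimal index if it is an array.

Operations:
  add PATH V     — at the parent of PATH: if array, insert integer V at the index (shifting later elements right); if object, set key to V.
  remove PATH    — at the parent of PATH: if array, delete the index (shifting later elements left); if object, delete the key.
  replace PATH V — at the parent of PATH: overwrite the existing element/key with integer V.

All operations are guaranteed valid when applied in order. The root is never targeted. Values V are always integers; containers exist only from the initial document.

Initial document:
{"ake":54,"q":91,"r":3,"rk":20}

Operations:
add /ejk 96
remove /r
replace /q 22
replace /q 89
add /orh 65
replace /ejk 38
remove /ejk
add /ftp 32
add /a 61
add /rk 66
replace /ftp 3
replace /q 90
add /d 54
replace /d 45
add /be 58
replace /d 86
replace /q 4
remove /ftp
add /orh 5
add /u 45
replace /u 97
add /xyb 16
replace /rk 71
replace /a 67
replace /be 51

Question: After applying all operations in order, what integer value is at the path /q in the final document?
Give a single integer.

After op 1 (add /ejk 96): {"ake":54,"ejk":96,"q":91,"r":3,"rk":20}
After op 2 (remove /r): {"ake":54,"ejk":96,"q":91,"rk":20}
After op 3 (replace /q 22): {"ake":54,"ejk":96,"q":22,"rk":20}
After op 4 (replace /q 89): {"ake":54,"ejk":96,"q":89,"rk":20}
After op 5 (add /orh 65): {"ake":54,"ejk":96,"orh":65,"q":89,"rk":20}
After op 6 (replace /ejk 38): {"ake":54,"ejk":38,"orh":65,"q":89,"rk":20}
After op 7 (remove /ejk): {"ake":54,"orh":65,"q":89,"rk":20}
After op 8 (add /ftp 32): {"ake":54,"ftp":32,"orh":65,"q":89,"rk":20}
After op 9 (add /a 61): {"a":61,"ake":54,"ftp":32,"orh":65,"q":89,"rk":20}
After op 10 (add /rk 66): {"a":61,"ake":54,"ftp":32,"orh":65,"q":89,"rk":66}
After op 11 (replace /ftp 3): {"a":61,"ake":54,"ftp":3,"orh":65,"q":89,"rk":66}
After op 12 (replace /q 90): {"a":61,"ake":54,"ftp":3,"orh":65,"q":90,"rk":66}
After op 13 (add /d 54): {"a":61,"ake":54,"d":54,"ftp":3,"orh":65,"q":90,"rk":66}
After op 14 (replace /d 45): {"a":61,"ake":54,"d":45,"ftp":3,"orh":65,"q":90,"rk":66}
After op 15 (add /be 58): {"a":61,"ake":54,"be":58,"d":45,"ftp":3,"orh":65,"q":90,"rk":66}
After op 16 (replace /d 86): {"a":61,"ake":54,"be":58,"d":86,"ftp":3,"orh":65,"q":90,"rk":66}
After op 17 (replace /q 4): {"a":61,"ake":54,"be":58,"d":86,"ftp":3,"orh":65,"q":4,"rk":66}
After op 18 (remove /ftp): {"a":61,"ake":54,"be":58,"d":86,"orh":65,"q":4,"rk":66}
After op 19 (add /orh 5): {"a":61,"ake":54,"be":58,"d":86,"orh":5,"q":4,"rk":66}
After op 20 (add /u 45): {"a":61,"ake":54,"be":58,"d":86,"orh":5,"q":4,"rk":66,"u":45}
After op 21 (replace /u 97): {"a":61,"ake":54,"be":58,"d":86,"orh":5,"q":4,"rk":66,"u":97}
After op 22 (add /xyb 16): {"a":61,"ake":54,"be":58,"d":86,"orh":5,"q":4,"rk":66,"u":97,"xyb":16}
After op 23 (replace /rk 71): {"a":61,"ake":54,"be":58,"d":86,"orh":5,"q":4,"rk":71,"u":97,"xyb":16}
After op 24 (replace /a 67): {"a":67,"ake":54,"be":58,"d":86,"orh":5,"q":4,"rk":71,"u":97,"xyb":16}
After op 25 (replace /be 51): {"a":67,"ake":54,"be":51,"d":86,"orh":5,"q":4,"rk":71,"u":97,"xyb":16}
Value at /q: 4

Answer: 4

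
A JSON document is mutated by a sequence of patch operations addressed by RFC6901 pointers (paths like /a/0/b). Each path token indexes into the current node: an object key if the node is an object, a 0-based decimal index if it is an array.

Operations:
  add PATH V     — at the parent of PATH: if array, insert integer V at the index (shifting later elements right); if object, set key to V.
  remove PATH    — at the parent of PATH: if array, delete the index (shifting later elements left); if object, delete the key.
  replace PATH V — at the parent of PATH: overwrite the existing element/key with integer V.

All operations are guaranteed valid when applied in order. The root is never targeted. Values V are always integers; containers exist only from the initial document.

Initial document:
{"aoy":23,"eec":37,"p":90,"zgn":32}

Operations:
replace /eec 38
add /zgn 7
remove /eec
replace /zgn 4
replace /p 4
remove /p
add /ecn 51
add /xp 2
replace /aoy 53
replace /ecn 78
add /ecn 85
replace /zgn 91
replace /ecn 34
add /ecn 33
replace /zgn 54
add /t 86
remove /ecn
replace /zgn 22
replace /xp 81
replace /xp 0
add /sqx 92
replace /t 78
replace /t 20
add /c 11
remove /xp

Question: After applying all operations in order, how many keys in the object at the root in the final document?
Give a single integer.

After op 1 (replace /eec 38): {"aoy":23,"eec":38,"p":90,"zgn":32}
After op 2 (add /zgn 7): {"aoy":23,"eec":38,"p":90,"zgn":7}
After op 3 (remove /eec): {"aoy":23,"p":90,"zgn":7}
After op 4 (replace /zgn 4): {"aoy":23,"p":90,"zgn":4}
After op 5 (replace /p 4): {"aoy":23,"p":4,"zgn":4}
After op 6 (remove /p): {"aoy":23,"zgn":4}
After op 7 (add /ecn 51): {"aoy":23,"ecn":51,"zgn":4}
After op 8 (add /xp 2): {"aoy":23,"ecn":51,"xp":2,"zgn":4}
After op 9 (replace /aoy 53): {"aoy":53,"ecn":51,"xp":2,"zgn":4}
After op 10 (replace /ecn 78): {"aoy":53,"ecn":78,"xp":2,"zgn":4}
After op 11 (add /ecn 85): {"aoy":53,"ecn":85,"xp":2,"zgn":4}
After op 12 (replace /zgn 91): {"aoy":53,"ecn":85,"xp":2,"zgn":91}
After op 13 (replace /ecn 34): {"aoy":53,"ecn":34,"xp":2,"zgn":91}
After op 14 (add /ecn 33): {"aoy":53,"ecn":33,"xp":2,"zgn":91}
After op 15 (replace /zgn 54): {"aoy":53,"ecn":33,"xp":2,"zgn":54}
After op 16 (add /t 86): {"aoy":53,"ecn":33,"t":86,"xp":2,"zgn":54}
After op 17 (remove /ecn): {"aoy":53,"t":86,"xp":2,"zgn":54}
After op 18 (replace /zgn 22): {"aoy":53,"t":86,"xp":2,"zgn":22}
After op 19 (replace /xp 81): {"aoy":53,"t":86,"xp":81,"zgn":22}
After op 20 (replace /xp 0): {"aoy":53,"t":86,"xp":0,"zgn":22}
After op 21 (add /sqx 92): {"aoy":53,"sqx":92,"t":86,"xp":0,"zgn":22}
After op 22 (replace /t 78): {"aoy":53,"sqx":92,"t":78,"xp":0,"zgn":22}
After op 23 (replace /t 20): {"aoy":53,"sqx":92,"t":20,"xp":0,"zgn":22}
After op 24 (add /c 11): {"aoy":53,"c":11,"sqx":92,"t":20,"xp":0,"zgn":22}
After op 25 (remove /xp): {"aoy":53,"c":11,"sqx":92,"t":20,"zgn":22}
Size at the root: 5

Answer: 5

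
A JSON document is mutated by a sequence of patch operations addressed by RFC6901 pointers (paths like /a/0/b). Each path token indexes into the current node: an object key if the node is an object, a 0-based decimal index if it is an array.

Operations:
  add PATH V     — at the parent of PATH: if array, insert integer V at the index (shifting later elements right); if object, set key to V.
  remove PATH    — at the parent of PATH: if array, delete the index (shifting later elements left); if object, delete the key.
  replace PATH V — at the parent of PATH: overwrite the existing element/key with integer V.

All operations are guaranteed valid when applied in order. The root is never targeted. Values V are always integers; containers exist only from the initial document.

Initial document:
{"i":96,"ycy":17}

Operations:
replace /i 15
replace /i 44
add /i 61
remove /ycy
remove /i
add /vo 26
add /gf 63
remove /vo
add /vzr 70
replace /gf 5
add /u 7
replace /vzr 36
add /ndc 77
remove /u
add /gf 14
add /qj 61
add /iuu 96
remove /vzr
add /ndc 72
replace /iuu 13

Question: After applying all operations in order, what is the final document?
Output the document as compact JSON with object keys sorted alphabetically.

After op 1 (replace /i 15): {"i":15,"ycy":17}
After op 2 (replace /i 44): {"i":44,"ycy":17}
After op 3 (add /i 61): {"i":61,"ycy":17}
After op 4 (remove /ycy): {"i":61}
After op 5 (remove /i): {}
After op 6 (add /vo 26): {"vo":26}
After op 7 (add /gf 63): {"gf":63,"vo":26}
After op 8 (remove /vo): {"gf":63}
After op 9 (add /vzr 70): {"gf":63,"vzr":70}
After op 10 (replace /gf 5): {"gf":5,"vzr":70}
After op 11 (add /u 7): {"gf":5,"u":7,"vzr":70}
After op 12 (replace /vzr 36): {"gf":5,"u":7,"vzr":36}
After op 13 (add /ndc 77): {"gf":5,"ndc":77,"u":7,"vzr":36}
After op 14 (remove /u): {"gf":5,"ndc":77,"vzr":36}
After op 15 (add /gf 14): {"gf":14,"ndc":77,"vzr":36}
After op 16 (add /qj 61): {"gf":14,"ndc":77,"qj":61,"vzr":36}
After op 17 (add /iuu 96): {"gf":14,"iuu":96,"ndc":77,"qj":61,"vzr":36}
After op 18 (remove /vzr): {"gf":14,"iuu":96,"ndc":77,"qj":61}
After op 19 (add /ndc 72): {"gf":14,"iuu":96,"ndc":72,"qj":61}
After op 20 (replace /iuu 13): {"gf":14,"iuu":13,"ndc":72,"qj":61}

Answer: {"gf":14,"iuu":13,"ndc":72,"qj":61}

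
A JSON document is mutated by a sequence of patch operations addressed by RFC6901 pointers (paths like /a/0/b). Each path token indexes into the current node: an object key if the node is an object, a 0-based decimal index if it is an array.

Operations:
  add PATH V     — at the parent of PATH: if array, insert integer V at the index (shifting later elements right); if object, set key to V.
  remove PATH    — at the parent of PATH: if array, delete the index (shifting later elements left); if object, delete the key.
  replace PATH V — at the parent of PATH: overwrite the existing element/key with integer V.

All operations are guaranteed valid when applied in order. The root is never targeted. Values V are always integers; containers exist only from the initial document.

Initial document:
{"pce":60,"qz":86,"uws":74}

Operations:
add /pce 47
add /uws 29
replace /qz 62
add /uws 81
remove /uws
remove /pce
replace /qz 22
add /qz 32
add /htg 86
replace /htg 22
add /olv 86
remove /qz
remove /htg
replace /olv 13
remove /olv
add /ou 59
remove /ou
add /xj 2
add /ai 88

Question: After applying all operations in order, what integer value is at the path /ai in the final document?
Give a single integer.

After op 1 (add /pce 47): {"pce":47,"qz":86,"uws":74}
After op 2 (add /uws 29): {"pce":47,"qz":86,"uws":29}
After op 3 (replace /qz 62): {"pce":47,"qz":62,"uws":29}
After op 4 (add /uws 81): {"pce":47,"qz":62,"uws":81}
After op 5 (remove /uws): {"pce":47,"qz":62}
After op 6 (remove /pce): {"qz":62}
After op 7 (replace /qz 22): {"qz":22}
After op 8 (add /qz 32): {"qz":32}
After op 9 (add /htg 86): {"htg":86,"qz":32}
After op 10 (replace /htg 22): {"htg":22,"qz":32}
After op 11 (add /olv 86): {"htg":22,"olv":86,"qz":32}
After op 12 (remove /qz): {"htg":22,"olv":86}
After op 13 (remove /htg): {"olv":86}
After op 14 (replace /olv 13): {"olv":13}
After op 15 (remove /olv): {}
After op 16 (add /ou 59): {"ou":59}
After op 17 (remove /ou): {}
After op 18 (add /xj 2): {"xj":2}
After op 19 (add /ai 88): {"ai":88,"xj":2}
Value at /ai: 88

Answer: 88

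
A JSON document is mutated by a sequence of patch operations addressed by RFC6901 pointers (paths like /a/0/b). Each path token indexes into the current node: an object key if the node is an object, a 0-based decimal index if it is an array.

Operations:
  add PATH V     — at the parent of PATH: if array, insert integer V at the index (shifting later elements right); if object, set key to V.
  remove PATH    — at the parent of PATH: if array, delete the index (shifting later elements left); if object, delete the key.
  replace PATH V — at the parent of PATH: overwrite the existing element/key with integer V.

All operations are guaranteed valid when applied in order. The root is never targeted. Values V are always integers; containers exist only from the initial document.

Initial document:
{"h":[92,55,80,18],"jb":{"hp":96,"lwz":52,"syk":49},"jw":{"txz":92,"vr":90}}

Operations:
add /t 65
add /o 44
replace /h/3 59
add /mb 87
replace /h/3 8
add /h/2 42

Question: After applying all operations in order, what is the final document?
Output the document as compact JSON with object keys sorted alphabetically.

After op 1 (add /t 65): {"h":[92,55,80,18],"jb":{"hp":96,"lwz":52,"syk":49},"jw":{"txz":92,"vr":90},"t":65}
After op 2 (add /o 44): {"h":[92,55,80,18],"jb":{"hp":96,"lwz":52,"syk":49},"jw":{"txz":92,"vr":90},"o":44,"t":65}
After op 3 (replace /h/3 59): {"h":[92,55,80,59],"jb":{"hp":96,"lwz":52,"syk":49},"jw":{"txz":92,"vr":90},"o":44,"t":65}
After op 4 (add /mb 87): {"h":[92,55,80,59],"jb":{"hp":96,"lwz":52,"syk":49},"jw":{"txz":92,"vr":90},"mb":87,"o":44,"t":65}
After op 5 (replace /h/3 8): {"h":[92,55,80,8],"jb":{"hp":96,"lwz":52,"syk":49},"jw":{"txz":92,"vr":90},"mb":87,"o":44,"t":65}
After op 6 (add /h/2 42): {"h":[92,55,42,80,8],"jb":{"hp":96,"lwz":52,"syk":49},"jw":{"txz":92,"vr":90},"mb":87,"o":44,"t":65}

Answer: {"h":[92,55,42,80,8],"jb":{"hp":96,"lwz":52,"syk":49},"jw":{"txz":92,"vr":90},"mb":87,"o":44,"t":65}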